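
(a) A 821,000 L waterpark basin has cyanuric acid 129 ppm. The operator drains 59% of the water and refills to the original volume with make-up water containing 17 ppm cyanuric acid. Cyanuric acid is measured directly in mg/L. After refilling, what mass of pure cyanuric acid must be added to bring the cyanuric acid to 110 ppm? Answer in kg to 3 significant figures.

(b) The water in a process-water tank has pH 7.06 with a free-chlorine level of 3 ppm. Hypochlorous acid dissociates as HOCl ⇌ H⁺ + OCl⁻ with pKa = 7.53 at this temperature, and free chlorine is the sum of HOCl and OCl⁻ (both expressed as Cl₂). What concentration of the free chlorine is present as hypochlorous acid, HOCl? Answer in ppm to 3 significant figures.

(a) 38.7 kg; (b) 2.24 ppm

(a) After draining 59% and refilling: 129 × 0.41 + 17 × 0.59 = 62.92 ppm.
(a) Deficit to target: 110 − 62.92 = 47.08 mg/L.
(a) Mass: 47.08 mg/L × 821,000 L = 38,650 g cyanuric acid.

(b) [OCl⁻]/[HOCl] = 10^(pH − pKa) = 10^(7.06 − 7.53) = 10^-0.47 = 0.3388.
(b) Fraction as HOCl = 1 / (1 + 0.3388) = 0.7469.
(b) HOCl = 0.7469 × 3 ppm = 2.241 ppm.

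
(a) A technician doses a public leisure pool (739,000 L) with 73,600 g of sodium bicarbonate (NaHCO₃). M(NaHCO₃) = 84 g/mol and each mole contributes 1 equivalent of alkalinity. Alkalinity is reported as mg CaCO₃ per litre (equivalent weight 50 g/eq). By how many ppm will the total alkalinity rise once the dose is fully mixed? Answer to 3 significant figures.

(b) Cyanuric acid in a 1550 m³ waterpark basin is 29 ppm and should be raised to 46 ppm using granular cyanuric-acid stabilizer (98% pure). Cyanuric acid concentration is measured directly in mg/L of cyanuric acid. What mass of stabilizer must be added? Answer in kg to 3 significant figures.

(a) Moles of NaHCO₃: 73,600 g ÷ 84 g/mol = 876.2 mol → 876.2 eq of alkalinity.
(a) As CaCO₃: 876.2 eq × 50 g/eq = 43,810 g.
(a) Rise: 43,810 g / 739,000 L × 1000 = 59.28 mg/L.

(b) Volume: 1550 m³ = 1,550,000 L.
(b) CYA to add: (46 − 29) = 17 mg/L × 1,550,000 L = 26,350 g cyanuric acid.
(b) At 98% purity: 26,350 / 0.98 = 26,890 g product.

(a) 59.3 ppm; (b) 26.9 kg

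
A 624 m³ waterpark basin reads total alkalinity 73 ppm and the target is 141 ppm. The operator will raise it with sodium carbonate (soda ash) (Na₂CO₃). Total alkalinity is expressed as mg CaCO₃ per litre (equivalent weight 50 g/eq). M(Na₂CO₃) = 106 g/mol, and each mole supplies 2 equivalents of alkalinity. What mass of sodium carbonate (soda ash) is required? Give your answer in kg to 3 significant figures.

45.0 kg

Volume: 624 m³ = 624,000 L.
Alkalinity to add: (141 − 73) = 68 mg/L as CaCO₃ × 624,000 L = 42,430 g as CaCO₃.
Equivalents: 42,430 g ÷ 50 g/eq = 848.6 eq.
Each mole of Na₂CO₃ supplies 2 eq, so 848.6 / 2 = 424.3 mol.
Mass: 424.3 mol × 106 g/mol = 44,980 g.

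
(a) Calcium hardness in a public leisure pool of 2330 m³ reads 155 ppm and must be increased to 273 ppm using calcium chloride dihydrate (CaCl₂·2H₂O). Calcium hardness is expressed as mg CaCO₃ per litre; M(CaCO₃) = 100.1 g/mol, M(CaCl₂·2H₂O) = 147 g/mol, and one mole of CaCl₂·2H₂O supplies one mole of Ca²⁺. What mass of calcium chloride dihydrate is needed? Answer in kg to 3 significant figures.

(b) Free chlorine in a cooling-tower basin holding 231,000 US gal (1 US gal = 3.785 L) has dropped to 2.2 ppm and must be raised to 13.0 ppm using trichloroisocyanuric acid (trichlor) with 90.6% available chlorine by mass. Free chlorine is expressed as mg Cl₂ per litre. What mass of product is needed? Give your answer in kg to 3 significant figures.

(a) 404 kg; (b) 10.4 kg

(a) Volume: 2330 m³ = 2,330,000 L.
(a) Hardness to add: (273 − 155) = 118 mg/L as CaCO₃ × 2,330,000 L = 274,900 g as CaCO₃.
(a) Moles of Ca²⁺ (1 mol Ca²⁺ ≡ 1 mol CaCO₃): 274,900 / 100.1 g/mol = 2747 mol.
(a) Mass of CaCl₂·2H₂O: 2747 × 147 = 403,800 g.

(b) Volume: 231,000 US gal × 3.785 L/gal = 874,335 L.
(b) Chlorine deficit: 13.0 − 2.2 = 10.8 ppm = 10.8 mg/L as Cl₂.
(b) Cl₂ equivalent needed: 10.8 mg/L × 874,335 L = 9,443,000 mg = 9443 g.
(b) Product at 90.6% available chlorine: 9443 / 0.906 = 10,420 g.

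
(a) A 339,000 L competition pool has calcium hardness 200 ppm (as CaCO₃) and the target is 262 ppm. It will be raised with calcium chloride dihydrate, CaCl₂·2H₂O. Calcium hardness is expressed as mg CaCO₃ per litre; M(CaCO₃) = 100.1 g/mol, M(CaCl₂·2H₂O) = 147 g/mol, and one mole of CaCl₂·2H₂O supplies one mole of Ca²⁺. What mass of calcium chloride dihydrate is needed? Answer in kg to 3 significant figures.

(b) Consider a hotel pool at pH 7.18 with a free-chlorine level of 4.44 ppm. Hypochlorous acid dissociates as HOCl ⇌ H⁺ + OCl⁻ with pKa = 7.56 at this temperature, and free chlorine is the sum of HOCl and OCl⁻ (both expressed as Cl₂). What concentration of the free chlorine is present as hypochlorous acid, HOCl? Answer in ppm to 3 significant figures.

(a) 30.9 kg; (b) 3.13 ppm

(a) Hardness to add: (262 − 200) = 62 mg/L as CaCO₃ × 339,000 L = 21,020 g as CaCO₃.
(a) Moles of Ca²⁺ (1 mol Ca²⁺ ≡ 1 mol CaCO₃): 21,020 / 100.1 g/mol = 210 mol.
(a) Mass of CaCl₂·2H₂O: 210 × 147 = 30,870 g.

(b) [OCl⁻]/[HOCl] = 10^(pH − pKa) = 10^(7.18 − 7.56) = 10^-0.38 = 0.4169.
(b) Fraction as HOCl = 1 / (1 + 0.4169) = 0.7058.
(b) HOCl = 0.7058 × 4.44 ppm = 3.134 ppm.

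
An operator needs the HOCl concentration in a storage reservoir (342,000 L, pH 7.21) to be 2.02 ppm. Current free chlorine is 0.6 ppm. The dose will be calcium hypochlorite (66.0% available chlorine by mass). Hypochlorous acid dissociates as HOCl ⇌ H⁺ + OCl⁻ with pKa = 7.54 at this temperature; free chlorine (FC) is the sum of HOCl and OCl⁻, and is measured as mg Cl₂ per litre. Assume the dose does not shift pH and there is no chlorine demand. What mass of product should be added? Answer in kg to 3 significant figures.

1.23 kg

[OCl⁻]/[HOCl] = 10^(pH − pKa) = 10^(7.21 − 7.54) = 0.4677; fraction as HOCl = 1/(1 + 0.4677) = 0.6813.
Free chlorine required for 2.02 ppm HOCl: 2.02 / 0.6813 = 2.965 ppm.
FC to add: 2.965 − 0.6 = 2.365 mg/L as Cl₂.
Cl₂ equivalent: 2.365 mg/L × 342,000 L = 808.8 g.
Product at 66.0% available Cl: 808.8 / 0.66 = 1225 g.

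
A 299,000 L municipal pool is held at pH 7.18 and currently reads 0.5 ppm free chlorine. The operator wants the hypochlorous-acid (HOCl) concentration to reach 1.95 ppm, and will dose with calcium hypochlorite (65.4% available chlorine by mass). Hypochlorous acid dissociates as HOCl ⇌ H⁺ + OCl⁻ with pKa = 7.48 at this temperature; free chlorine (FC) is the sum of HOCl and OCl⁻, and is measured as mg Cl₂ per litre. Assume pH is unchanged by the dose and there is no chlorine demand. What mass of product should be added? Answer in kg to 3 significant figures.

[OCl⁻]/[HOCl] = 10^(pH − pKa) = 10^(7.18 − 7.48) = 0.5012; fraction as HOCl = 1/(1 + 0.5012) = 0.6661.
Free chlorine required for 1.95 ppm HOCl: 1.95 / 0.6661 = 2.927 ppm.
FC to add: 2.927 − 0.5 = 2.427 mg/L as Cl₂.
Cl₂ equivalent: 2.427 mg/L × 299,000 L = 725.8 g.
Product at 65.4% available Cl: 725.8 / 0.654 = 1110 g.

1.11 kg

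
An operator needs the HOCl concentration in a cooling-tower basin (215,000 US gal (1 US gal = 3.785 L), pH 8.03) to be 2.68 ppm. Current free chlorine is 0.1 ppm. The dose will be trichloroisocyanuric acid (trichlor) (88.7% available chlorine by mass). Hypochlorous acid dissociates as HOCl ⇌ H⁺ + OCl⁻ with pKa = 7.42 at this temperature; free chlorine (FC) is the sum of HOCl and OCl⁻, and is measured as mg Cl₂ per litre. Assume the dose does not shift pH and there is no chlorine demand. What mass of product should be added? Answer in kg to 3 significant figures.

12.4 kg

Volume: 215,000 US gal × 3.785 L/gal = 813,775 L.
[OCl⁻]/[HOCl] = 10^(pH − pKa) = 10^(8.03 − 7.42) = 4.074; fraction as HOCl = 1/(1 + 4.074) = 0.1971.
Free chlorine required for 2.68 ppm HOCl: 2.68 / 0.1971 = 13.6 ppm.
FC to add: 13.6 − 0.1 = 13.5 mg/L as Cl₂.
Cl₂ equivalent: 13.5 mg/L × 813,775 L = 10,980 g.
Product at 88.7% available Cl: 10,980 / 0.887 = 12,380 g.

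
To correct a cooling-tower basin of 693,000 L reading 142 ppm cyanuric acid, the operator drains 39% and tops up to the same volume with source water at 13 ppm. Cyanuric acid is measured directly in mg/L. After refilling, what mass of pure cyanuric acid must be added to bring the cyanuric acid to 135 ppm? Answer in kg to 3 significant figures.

30.0 kg

After draining 39% and refilling: 142 × 0.61 + 13 × 0.39 = 91.69 ppm.
Deficit to target: 135 − 91.69 = 43.31 mg/L.
Mass: 43.31 mg/L × 693,000 L = 30,010 g cyanuric acid.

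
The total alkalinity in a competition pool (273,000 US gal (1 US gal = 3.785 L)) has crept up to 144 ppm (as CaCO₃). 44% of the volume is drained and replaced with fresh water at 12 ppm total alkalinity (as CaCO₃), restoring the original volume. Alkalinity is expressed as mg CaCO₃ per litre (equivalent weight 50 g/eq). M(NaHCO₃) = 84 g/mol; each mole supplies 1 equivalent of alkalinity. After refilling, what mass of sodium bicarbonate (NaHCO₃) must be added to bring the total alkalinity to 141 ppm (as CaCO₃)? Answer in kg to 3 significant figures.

95.6 kg

Volume: 273,000 US gal × 3.785 L/gal = 1,033,305 L.
After draining 44% and refilling: 144 × 0.56 + 12 × 0.44 = 85.92 ppm.
Deficit to target: 141 − 85.92 = 55.08 mg/L.
As CaCO₃: 55.08 mg/L × 1,033,305 L = 56,910 g; ÷ 50 g/eq ÷ 1 = 1138 mol NaHCO₃.
Mass: 1138 × 84 = 95,620 g.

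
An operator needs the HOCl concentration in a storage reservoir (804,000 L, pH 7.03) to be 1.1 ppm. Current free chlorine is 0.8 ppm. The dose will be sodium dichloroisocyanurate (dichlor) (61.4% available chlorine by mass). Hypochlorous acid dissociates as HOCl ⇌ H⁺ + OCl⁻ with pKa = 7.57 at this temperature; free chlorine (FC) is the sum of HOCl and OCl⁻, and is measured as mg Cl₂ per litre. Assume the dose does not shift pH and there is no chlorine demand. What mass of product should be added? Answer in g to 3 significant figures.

[OCl⁻]/[HOCl] = 10^(pH − pKa) = 10^(7.03 − 7.57) = 0.2884; fraction as HOCl = 1/(1 + 0.2884) = 0.7762.
Free chlorine required for 1.1 ppm HOCl: 1.1 / 0.7762 = 1.417 ppm.
FC to add: 1.417 − 0.8 = 0.6172 mg/L as Cl₂.
Cl₂ equivalent: 0.6172 mg/L × 804,000 L = 496.3 g.
Product at 61.4% available Cl: 496.3 / 0.614 = 808.2 g.

808 g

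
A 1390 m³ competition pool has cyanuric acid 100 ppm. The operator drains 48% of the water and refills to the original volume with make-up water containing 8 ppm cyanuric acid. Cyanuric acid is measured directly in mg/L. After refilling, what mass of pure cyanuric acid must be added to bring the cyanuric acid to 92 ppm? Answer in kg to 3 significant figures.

Volume: 1390 m³ = 1,390,000 L.
After draining 48% and refilling: 100 × 0.52 + 8 × 0.48 = 55.84 ppm.
Deficit to target: 92 − 55.84 = 36.16 mg/L.
Mass: 36.16 mg/L × 1,390,000 L = 50,260 g cyanuric acid.

50.3 kg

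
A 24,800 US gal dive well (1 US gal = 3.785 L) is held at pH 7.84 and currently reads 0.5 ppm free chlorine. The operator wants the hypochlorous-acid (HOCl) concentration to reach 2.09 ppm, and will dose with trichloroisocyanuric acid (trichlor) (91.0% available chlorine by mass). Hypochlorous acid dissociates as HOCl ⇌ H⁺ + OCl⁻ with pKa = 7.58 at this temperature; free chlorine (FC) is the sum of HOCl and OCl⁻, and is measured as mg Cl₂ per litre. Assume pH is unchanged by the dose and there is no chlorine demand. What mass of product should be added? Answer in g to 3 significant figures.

Volume: 24,800 US gal × 3.785 L/gal = 93,868 L.
[OCl⁻]/[HOCl] = 10^(pH − pKa) = 10^(7.84 − 7.58) = 1.82; fraction as HOCl = 1/(1 + 1.82) = 0.3546.
Free chlorine required for 2.09 ppm HOCl: 2.09 / 0.3546 = 5.893 ppm.
FC to add: 5.893 − 0.5 = 5.393 mg/L as Cl₂.
Cl₂ equivalent: 5.393 mg/L × 93,868 L = 506.2 g.
Product at 91.0% available Cl: 506.2 / 0.91 = 556.3 g.

556 g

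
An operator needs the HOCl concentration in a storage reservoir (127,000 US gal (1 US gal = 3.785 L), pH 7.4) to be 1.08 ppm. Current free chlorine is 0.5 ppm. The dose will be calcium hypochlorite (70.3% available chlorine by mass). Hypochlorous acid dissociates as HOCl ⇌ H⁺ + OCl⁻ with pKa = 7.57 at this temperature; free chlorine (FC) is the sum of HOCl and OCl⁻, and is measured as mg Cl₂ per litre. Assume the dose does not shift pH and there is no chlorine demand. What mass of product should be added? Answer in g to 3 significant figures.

Volume: 127,000 US gal × 3.785 L/gal = 480,695 L.
[OCl⁻]/[HOCl] = 10^(pH − pKa) = 10^(7.4 − 7.57) = 0.6761; fraction as HOCl = 1/(1 + 0.6761) = 0.5966.
Free chlorine required for 1.08 ppm HOCl: 1.08 / 0.5966 = 1.81 ppm.
FC to add: 1.81 − 0.5 = 1.31 mg/L as Cl₂.
Cl₂ equivalent: 1.31 mg/L × 480,695 L = 629.8 g.
Product at 70.3% available Cl: 629.8 / 0.703 = 895.9 g.

896 g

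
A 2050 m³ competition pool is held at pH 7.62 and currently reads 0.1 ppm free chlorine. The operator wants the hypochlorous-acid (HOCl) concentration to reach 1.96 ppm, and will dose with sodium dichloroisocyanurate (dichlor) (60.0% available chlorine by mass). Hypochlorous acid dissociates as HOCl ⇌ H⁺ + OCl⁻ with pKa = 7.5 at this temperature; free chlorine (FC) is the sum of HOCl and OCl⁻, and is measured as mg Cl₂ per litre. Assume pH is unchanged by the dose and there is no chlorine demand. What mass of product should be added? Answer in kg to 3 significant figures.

15.2 kg

Volume: 2050 m³ = 2,050,000 L.
[OCl⁻]/[HOCl] = 10^(pH − pKa) = 10^(7.62 − 7.5) = 1.318; fraction as HOCl = 1/(1 + 1.318) = 0.4314.
Free chlorine required for 1.96 ppm HOCl: 1.96 / 0.4314 = 4.544 ppm.
FC to add: 4.544 − 0.1 = 4.444 mg/L as Cl₂.
Cl₂ equivalent: 4.444 mg/L × 2,050,000 L = 9110 g.
Product at 60.0% available Cl: 9110 / 0.6 = 15,180 g.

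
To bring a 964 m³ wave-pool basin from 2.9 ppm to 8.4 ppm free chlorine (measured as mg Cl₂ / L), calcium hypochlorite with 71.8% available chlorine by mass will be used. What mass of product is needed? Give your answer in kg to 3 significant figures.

Volume: 964 m³ = 964,000 L.
Chlorine deficit: 8.4 − 2.9 = 5.5 ppm = 5.5 mg/L as Cl₂.
Cl₂ equivalent needed: 5.5 mg/L × 964,000 L = 5,302,000 mg = 5302 g.
Product at 71.8% available chlorine: 5302 / 0.718 = 7384 g.

7.38 kg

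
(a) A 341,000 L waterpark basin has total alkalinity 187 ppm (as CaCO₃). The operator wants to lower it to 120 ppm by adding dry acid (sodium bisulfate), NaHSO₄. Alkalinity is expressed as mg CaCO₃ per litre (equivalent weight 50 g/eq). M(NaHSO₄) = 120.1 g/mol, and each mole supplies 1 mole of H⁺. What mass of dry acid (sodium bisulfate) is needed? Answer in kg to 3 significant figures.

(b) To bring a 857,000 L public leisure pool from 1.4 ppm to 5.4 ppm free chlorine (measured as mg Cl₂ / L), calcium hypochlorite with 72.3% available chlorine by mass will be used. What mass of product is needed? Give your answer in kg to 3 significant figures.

(a) 54.9 kg; (b) 4.74 kg

(a) Alkalinity to neutralize: (187 − 120) = 67 mg/L as CaCO₃ × 341,000 L = 22,850 g as CaCO₃.
(a) Equivalents of H⁺ required: 22,850 ÷ 50 g/eq = 456.9 eq = 456.9 mol NaHSO₄.
(a) Mass of NaHSO₄: 456.9 × 120.1 = 54,880 g.

(b) Chlorine deficit: 5.4 − 1.4 = 4 ppm = 4 mg/L as Cl₂.
(b) Cl₂ equivalent needed: 4 mg/L × 857,000 L = 3,428,000 mg = 3428 g.
(b) Product at 72.3% available chlorine: 3428 / 0.723 = 4741 g.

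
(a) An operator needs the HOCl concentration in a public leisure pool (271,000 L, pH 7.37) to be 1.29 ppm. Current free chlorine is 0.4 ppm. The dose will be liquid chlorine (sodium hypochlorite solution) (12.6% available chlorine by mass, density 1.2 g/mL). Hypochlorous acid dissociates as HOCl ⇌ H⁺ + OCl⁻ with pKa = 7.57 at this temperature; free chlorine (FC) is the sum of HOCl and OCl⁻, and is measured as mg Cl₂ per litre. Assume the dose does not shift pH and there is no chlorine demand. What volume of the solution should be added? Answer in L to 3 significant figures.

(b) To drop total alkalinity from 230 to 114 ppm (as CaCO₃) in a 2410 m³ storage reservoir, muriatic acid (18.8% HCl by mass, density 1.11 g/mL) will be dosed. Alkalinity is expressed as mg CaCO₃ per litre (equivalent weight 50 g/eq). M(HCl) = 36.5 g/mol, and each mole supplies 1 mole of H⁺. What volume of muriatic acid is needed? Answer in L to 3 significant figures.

(a) 3.05 L; (b) 978 L

(a) [OCl⁻]/[HOCl] = 10^(pH − pKa) = 10^(7.37 − 7.57) = 0.631; fraction as HOCl = 1/(1 + 0.631) = 0.6131.
(a) Free chlorine required for 1.29 ppm HOCl: 1.29 / 0.6131 = 2.104 ppm.
(a) FC to add: 2.104 − 0.4 = 1.704 mg/L as Cl₂.
(a) Cl₂ equivalent: 1.704 mg/L × 271,000 L = 461.8 g.
(a) Product at 12.6% available Cl: 461.8 / 0.126 = 3665 g.
(a) Volume: 3665 g ÷ 1.2 g/mL = 3054 mL.

(b) Volume: 2410 m³ = 2,410,000 L.
(b) Alkalinity to neutralize: (230 − 114) = 116 mg/L as CaCO₃ × 2,410,000 L = 279,600 g as CaCO₃.
(b) Equivalents of H⁺ required: 279,600 ÷ 50 g/eq = 5591 eq = 5591 mol HCl.
(b) Mass of HCl: 5591 × 36.5 = 204,100 g.
(b) Mass of 18.8% solution: 204,100 / 0.188 = 1,086,000 g.
(b) Volume: 1,086,000 g ÷ 1.11 g/mL = 978,000 mL.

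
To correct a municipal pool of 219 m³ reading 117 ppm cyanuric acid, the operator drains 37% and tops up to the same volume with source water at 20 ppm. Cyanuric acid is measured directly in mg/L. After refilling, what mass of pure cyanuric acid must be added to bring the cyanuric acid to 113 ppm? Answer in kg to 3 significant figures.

Volume: 219 m³ = 219,000 L.
After draining 37% and refilling: 117 × 0.63 + 20 × 0.37 = 81.11 ppm.
Deficit to target: 113 − 81.11 = 31.89 mg/L.
Mass: 31.89 mg/L × 219,000 L = 6984 g cyanuric acid.

6.98 kg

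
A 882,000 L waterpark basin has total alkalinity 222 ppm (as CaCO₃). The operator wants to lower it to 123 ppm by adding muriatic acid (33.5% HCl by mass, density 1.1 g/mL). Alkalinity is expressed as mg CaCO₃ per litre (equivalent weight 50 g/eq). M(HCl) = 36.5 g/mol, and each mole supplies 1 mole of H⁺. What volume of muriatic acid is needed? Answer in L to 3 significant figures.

Alkalinity to neutralize: (222 − 123) = 99 mg/L as CaCO₃ × 882,000 L = 87,320 g as CaCO₃.
Equivalents of H⁺ required: 87,320 ÷ 50 g/eq = 1746 eq = 1746 mol HCl.
Mass of HCl: 1746 × 36.5 = 63,740 g.
Mass of 33.5% solution: 63,740 / 0.335 = 190,300 g.
Volume: 190,300 g ÷ 1.1 g/mL = 173,000 mL.

173 L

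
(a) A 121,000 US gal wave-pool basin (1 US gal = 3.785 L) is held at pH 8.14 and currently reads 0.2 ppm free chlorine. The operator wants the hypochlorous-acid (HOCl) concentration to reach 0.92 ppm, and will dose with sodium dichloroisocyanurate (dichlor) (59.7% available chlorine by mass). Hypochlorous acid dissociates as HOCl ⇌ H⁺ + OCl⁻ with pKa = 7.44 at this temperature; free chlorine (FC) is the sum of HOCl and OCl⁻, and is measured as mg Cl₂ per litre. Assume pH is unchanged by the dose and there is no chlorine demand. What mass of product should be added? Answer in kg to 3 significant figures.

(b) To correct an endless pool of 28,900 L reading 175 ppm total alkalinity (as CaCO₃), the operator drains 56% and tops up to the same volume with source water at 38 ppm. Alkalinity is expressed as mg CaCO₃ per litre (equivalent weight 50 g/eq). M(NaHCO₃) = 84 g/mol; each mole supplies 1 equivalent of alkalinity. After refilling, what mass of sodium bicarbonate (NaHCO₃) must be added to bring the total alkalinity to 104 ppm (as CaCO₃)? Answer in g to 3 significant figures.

(a) Volume: 121,000 US gal × 3.785 L/gal = 457,985 L.
(a) [OCl⁻]/[HOCl] = 10^(pH − pKa) = 10^(8.14 − 7.44) = 5.012; fraction as HOCl = 1/(1 + 5.012) = 0.1663.
(a) Free chlorine required for 0.92 ppm HOCl: 0.92 / 0.1663 = 5.531 ppm.
(a) FC to add: 5.531 − 0.2 = 5.331 mg/L as Cl₂.
(a) Cl₂ equivalent: 5.331 mg/L × 457,985 L = 2441 g.
(a) Product at 59.7% available Cl: 2441 / 0.597 = 4090 g.

(b) After draining 56% and refilling: 175 × 0.44 + 38 × 0.56 = 98.28 ppm.
(b) Deficit to target: 104 − 98.28 = 5.72 mg/L.
(b) As CaCO₃: 5.72 mg/L × 28,900 L = 165.3 g; ÷ 50 g/eq ÷ 1 = 3.306 mol NaHCO₃.
(b) Mass: 3.306 × 84 = 277.7 g.

(a) 4.09 kg; (b) 278 g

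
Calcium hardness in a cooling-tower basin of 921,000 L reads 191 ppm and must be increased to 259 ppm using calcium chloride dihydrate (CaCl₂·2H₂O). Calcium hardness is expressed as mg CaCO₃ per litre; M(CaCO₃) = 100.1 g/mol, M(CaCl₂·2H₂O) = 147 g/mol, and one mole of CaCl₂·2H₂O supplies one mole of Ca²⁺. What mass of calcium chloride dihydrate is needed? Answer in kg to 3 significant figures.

Hardness to add: (259 − 191) = 68 mg/L as CaCO₃ × 921,000 L = 62,630 g as CaCO₃.
Moles of Ca²⁺ (1 mol Ca²⁺ ≡ 1 mol CaCO₃): 62,630 / 100.1 g/mol = 625.7 mol.
Mass of CaCl₂·2H₂O: 625.7 × 147 = 91,970 g.

92.0 kg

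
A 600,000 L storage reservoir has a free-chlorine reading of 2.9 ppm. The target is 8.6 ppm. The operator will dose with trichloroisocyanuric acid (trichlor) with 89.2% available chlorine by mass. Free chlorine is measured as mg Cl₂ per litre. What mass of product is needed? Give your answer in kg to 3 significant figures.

Chlorine deficit: 8.6 − 2.9 = 5.7 ppm = 5.7 mg/L as Cl₂.
Cl₂ equivalent needed: 5.7 mg/L × 600,000 L = 3,420,000 mg = 3420 g.
Product at 89.2% available chlorine: 3420 / 0.892 = 3834 g.

3.83 kg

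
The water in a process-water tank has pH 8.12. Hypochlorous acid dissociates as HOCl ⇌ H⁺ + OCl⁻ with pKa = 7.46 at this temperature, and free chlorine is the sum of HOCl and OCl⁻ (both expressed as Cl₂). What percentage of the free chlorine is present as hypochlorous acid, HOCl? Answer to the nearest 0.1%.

[OCl⁻]/[HOCl] = 10^(pH − pKa) = 10^(8.12 − 7.46) = 10^0.66 = 4.571.
Fraction as HOCl = 1 / (1 + 4.571) = 0.1795.

18.0%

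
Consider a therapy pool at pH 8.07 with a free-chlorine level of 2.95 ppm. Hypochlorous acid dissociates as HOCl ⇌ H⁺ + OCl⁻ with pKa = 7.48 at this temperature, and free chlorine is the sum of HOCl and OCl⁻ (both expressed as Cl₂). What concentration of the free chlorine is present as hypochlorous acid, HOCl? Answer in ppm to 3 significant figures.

[OCl⁻]/[HOCl] = 10^(pH − pKa) = 10^(8.07 − 7.48) = 10^0.59 = 3.89.
Fraction as HOCl = 1 / (1 + 3.89) = 0.2045.
HOCl = 0.2045 × 2.95 ppm = 0.6032 ppm.

0.603 ppm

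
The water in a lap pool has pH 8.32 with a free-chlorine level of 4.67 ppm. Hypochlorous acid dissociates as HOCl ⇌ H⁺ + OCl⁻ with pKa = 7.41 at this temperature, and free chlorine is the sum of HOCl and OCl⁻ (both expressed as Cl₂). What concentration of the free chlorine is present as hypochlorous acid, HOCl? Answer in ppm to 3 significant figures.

0.512 ppm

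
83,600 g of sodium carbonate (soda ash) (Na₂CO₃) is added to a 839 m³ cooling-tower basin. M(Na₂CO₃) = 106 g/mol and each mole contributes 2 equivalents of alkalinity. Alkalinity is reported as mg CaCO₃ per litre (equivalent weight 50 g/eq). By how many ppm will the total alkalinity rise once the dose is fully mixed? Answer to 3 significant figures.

94.0 ppm

Volume: 839 m³ = 839,000 L.
Moles of Na₂CO₃: 83,600 g ÷ 106 g/mol = 788.7 mol → 1577 eq of alkalinity.
As CaCO₃: 1577 eq × 50 g/eq = 78,870 g.
Rise: 78,870 g / 839,000 L × 1000 = 94 mg/L.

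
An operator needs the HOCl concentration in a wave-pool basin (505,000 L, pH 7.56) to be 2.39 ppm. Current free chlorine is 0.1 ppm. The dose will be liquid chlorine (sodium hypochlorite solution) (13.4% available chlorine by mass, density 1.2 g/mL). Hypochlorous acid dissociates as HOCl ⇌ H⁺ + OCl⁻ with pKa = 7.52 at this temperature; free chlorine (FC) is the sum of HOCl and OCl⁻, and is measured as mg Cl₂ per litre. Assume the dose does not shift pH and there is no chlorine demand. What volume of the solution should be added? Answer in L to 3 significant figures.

15.4 L

[OCl⁻]/[HOCl] = 10^(pH − pKa) = 10^(7.56 − 7.52) = 1.096; fraction as HOCl = 1/(1 + 1.096) = 0.477.
Free chlorine required for 2.39 ppm HOCl: 2.39 / 0.477 = 5.011 ppm.
FC to add: 5.011 − 0.1 = 4.911 mg/L as Cl₂.
Cl₂ equivalent: 4.911 mg/L × 505,000 L = 2480 g.
Product at 13.4% available Cl: 2480 / 0.134 = 18,510 g.
Volume: 18,510 g ÷ 1.2 g/mL = 15,420 mL.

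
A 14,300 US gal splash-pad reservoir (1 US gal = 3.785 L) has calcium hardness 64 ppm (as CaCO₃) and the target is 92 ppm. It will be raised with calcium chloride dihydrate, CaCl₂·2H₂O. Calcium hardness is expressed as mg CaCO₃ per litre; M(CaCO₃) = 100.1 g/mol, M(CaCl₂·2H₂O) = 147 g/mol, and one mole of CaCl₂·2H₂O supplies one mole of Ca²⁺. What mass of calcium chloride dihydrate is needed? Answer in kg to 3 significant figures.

Volume: 14,300 US gal × 3.785 L/gal = 54,126 L.
Hardness to add: (92 − 64) = 28 mg/L as CaCO₃ × 54,126 L = 1516 g as CaCO₃.
Moles of Ca²⁺ (1 mol Ca²⁺ ≡ 1 mol CaCO₃): 1516 / 100.1 g/mol = 15.14 mol.
Mass of CaCl₂·2H₂O: 15.14 × 147 = 2226 g.

2.23 kg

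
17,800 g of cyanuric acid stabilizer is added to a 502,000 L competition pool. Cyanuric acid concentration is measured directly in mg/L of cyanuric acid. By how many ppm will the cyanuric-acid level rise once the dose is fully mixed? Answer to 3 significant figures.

Rise: 17,800 g / 502,000 L × 1000 = 35.46 mg/L.

35.5 ppm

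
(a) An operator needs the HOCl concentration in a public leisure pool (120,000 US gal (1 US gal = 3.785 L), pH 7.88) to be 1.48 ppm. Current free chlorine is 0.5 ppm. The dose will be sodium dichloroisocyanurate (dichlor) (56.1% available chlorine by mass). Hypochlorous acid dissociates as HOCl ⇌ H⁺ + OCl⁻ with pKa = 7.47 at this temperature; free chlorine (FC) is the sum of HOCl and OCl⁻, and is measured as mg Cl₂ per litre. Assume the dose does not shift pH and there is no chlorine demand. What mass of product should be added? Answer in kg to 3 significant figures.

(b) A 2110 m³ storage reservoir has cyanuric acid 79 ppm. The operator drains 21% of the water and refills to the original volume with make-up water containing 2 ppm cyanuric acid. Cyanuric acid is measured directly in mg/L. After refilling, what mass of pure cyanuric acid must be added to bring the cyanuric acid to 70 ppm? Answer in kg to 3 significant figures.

(a) Volume: 120,000 US gal × 3.785 L/gal = 454,200 L.
(a) [OCl⁻]/[HOCl] = 10^(pH − pKa) = 10^(7.88 − 7.47) = 2.57; fraction as HOCl = 1/(1 + 2.57) = 0.2801.
(a) Free chlorine required for 1.48 ppm HOCl: 1.48 / 0.2801 = 5.284 ppm.
(a) FC to add: 5.284 − 0.5 = 4.784 mg/L as Cl₂.
(a) Cl₂ equivalent: 4.784 mg/L × 454,200 L = 2173 g.
(a) Product at 56.1% available Cl: 2173 / 0.561 = 3873 g.

(b) Volume: 2110 m³ = 2,110,000 L.
(b) After draining 21% and refilling: 79 × 0.79 + 2 × 0.21 = 62.83 ppm.
(b) Deficit to target: 70 − 62.83 = 7.17 mg/L.
(b) Mass: 7.17 mg/L × 2,110,000 L = 15,130 g cyanuric acid.

(a) 3.87 kg; (b) 15.1 kg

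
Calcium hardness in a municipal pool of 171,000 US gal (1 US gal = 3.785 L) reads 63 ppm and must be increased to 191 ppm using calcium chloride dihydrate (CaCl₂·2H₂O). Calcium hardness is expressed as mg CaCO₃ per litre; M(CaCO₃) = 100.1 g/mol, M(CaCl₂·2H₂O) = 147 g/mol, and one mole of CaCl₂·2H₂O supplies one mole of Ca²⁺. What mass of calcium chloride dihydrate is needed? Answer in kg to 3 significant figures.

122 kg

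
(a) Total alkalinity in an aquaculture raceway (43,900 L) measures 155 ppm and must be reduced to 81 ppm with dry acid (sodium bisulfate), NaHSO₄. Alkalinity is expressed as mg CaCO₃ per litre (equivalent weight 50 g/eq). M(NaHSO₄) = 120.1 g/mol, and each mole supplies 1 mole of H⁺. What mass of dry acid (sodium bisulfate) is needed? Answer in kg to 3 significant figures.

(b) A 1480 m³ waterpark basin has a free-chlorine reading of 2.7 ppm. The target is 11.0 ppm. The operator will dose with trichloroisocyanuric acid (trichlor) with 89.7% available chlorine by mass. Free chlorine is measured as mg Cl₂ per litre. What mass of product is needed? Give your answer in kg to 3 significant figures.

(a) Alkalinity to neutralize: (155 − 81) = 74 mg/L as CaCO₃ × 43,900 L = 3249 g as CaCO₃.
(a) Equivalents of H⁺ required: 3249 ÷ 50 g/eq = 64.97 eq = 64.97 mol NaHSO₄.
(a) Mass of NaHSO₄: 64.97 × 120.1 = 7803 g.

(b) Volume: 1480 m³ = 1,480,000 L.
(b) Chlorine deficit: 11.0 − 2.7 = 8.3 ppm = 8.3 mg/L as Cl₂.
(b) Cl₂ equivalent needed: 8.3 mg/L × 1,480,000 L = 12,280,000 mg = 12,280 g.
(b) Product at 89.7% available chlorine: 12,280 / 0.897 = 13,690 g.

(a) 7.80 kg; (b) 13.7 kg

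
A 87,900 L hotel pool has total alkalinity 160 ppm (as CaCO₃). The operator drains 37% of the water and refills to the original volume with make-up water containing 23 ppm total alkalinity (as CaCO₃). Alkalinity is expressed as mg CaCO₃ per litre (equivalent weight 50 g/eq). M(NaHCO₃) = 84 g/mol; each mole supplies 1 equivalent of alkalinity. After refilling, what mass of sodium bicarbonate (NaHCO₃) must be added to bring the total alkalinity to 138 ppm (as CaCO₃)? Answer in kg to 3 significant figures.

After draining 37% and refilling: 160 × 0.63 + 23 × 0.37 = 109.31 ppm.
Deficit to target: 138 − 109.31 = 28.69 mg/L.
As CaCO₃: 28.69 mg/L × 87,900 L = 2522 g; ÷ 50 g/eq ÷ 1 = 50.44 mol NaHCO₃.
Mass: 50.44 × 84 = 4237 g.

4.24 kg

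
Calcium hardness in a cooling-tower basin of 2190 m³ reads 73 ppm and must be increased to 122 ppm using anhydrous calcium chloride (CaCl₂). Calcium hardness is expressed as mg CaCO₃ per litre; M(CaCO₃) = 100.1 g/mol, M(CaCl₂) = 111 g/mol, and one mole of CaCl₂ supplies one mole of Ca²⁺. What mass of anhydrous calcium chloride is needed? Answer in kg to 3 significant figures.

Volume: 2190 m³ = 2,190,000 L.
Hardness to add: (122 − 73) = 49 mg/L as CaCO₃ × 2,190,000 L = 107,300 g as CaCO₃.
Moles of Ca²⁺ (1 mol Ca²⁺ ≡ 1 mol CaCO₃): 107,300 / 100.1 g/mol = 1072 mol.
Mass of CaCl₂: 1072 × 111 = 119,000 g.

119 kg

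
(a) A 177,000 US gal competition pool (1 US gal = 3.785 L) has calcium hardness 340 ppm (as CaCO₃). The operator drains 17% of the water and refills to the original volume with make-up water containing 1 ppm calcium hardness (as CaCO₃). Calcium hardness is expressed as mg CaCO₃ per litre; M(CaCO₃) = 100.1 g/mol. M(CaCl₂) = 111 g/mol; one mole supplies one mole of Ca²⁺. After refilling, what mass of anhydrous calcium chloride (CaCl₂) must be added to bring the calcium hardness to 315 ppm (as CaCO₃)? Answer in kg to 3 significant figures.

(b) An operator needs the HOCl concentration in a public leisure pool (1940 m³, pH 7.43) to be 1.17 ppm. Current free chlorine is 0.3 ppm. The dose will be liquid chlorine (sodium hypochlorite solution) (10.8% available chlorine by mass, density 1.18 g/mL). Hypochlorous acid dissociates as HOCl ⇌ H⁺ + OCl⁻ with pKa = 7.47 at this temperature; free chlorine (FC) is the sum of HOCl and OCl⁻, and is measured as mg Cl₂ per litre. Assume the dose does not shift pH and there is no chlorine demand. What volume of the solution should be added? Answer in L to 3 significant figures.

(a) Volume: 177,000 US gal × 3.785 L/gal = 669,945 L.
(a) After draining 17% and refilling: 340 × 0.83 + 1 × 0.17 = 282.37 ppm.
(a) Deficit to target: 315 − 282.37 = 32.63 mg/L.
(a) As CaCO₃: 32.63 mg/L × 669,945 L = 21,860 g; ÷ 100.1 = 218.4 mol Ca²⁺.
(a) Mass: 218.4 × 111 = 24,240 g.

(b) Volume: 1940 m³ = 1,940,000 L.
(b) [OCl⁻]/[HOCl] = 10^(pH − pKa) = 10^(7.43 − 7.47) = 0.912; fraction as HOCl = 1/(1 + 0.912) = 0.523.
(b) Free chlorine required for 1.17 ppm HOCl: 1.17 / 0.523 = 2.237 ppm.
(b) FC to add: 2.237 − 0.3 = 1.937 mg/L as Cl₂.
(b) Cl₂ equivalent: 1.937 mg/L × 1,940,000 L = 3758 g.
(b) Product at 10.8% available Cl: 3758 / 0.108 = 34,800 g.
(b) Volume: 34,800 g ÷ 1.18 g/mL = 29,490 mL.

(a) 24.2 kg; (b) 29.5 L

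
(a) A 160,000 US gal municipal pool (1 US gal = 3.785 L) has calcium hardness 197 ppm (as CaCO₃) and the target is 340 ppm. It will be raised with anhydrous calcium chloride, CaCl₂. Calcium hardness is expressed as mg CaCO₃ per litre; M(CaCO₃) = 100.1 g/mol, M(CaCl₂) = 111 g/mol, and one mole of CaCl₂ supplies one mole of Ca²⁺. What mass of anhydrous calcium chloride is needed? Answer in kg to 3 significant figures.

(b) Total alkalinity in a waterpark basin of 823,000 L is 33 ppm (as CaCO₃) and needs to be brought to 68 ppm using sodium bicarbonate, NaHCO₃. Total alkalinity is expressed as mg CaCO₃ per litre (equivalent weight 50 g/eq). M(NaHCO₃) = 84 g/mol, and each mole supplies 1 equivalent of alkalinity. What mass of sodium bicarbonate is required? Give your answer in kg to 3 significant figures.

(a) 96.0 kg; (b) 48.4 kg

(a) Volume: 160,000 US gal × 3.785 L/gal = 605,600 L.
(a) Hardness to add: (340 − 197) = 143 mg/L as CaCO₃ × 605,600 L = 86,600 g as CaCO₃.
(a) Moles of Ca²⁺ (1 mol Ca²⁺ ≡ 1 mol CaCO₃): 86,600 / 100.1 g/mol = 865.1 mol.
(a) Mass of CaCl₂: 865.1 × 111 = 96,030 g.

(b) Alkalinity to add: (68 − 33) = 35 mg/L as CaCO₃ × 823,000 L = 28,800 g as CaCO₃.
(b) Equivalents: 28,800 g ÷ 50 g/eq = 576.1 eq.
(b) NaHCO₃ supplies 1 eq per mole → 576.1 mol.
(b) Mass: 576.1 mol × 84 g/mol = 48,390 g.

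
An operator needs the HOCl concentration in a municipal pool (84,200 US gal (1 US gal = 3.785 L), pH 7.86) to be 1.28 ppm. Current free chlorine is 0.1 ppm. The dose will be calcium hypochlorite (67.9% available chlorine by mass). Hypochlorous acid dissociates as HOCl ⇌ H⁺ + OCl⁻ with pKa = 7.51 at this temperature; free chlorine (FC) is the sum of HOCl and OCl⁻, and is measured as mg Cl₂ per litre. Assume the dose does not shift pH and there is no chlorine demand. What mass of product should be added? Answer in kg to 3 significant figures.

1.90 kg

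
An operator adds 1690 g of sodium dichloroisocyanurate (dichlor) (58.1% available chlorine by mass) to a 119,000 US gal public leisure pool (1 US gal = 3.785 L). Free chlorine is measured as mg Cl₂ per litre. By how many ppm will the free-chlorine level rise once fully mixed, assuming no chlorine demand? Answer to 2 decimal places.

2.18 ppm

Volume: 119,000 US gal × 3.785 L/gal = 450,415 L.
Available chlorine delivered: 1690 g × 0.581 = 981.9 g as Cl₂.
Concentration rise: 981.9 g / 450,415 L = 2.18 mg/L = 2.18 ppm.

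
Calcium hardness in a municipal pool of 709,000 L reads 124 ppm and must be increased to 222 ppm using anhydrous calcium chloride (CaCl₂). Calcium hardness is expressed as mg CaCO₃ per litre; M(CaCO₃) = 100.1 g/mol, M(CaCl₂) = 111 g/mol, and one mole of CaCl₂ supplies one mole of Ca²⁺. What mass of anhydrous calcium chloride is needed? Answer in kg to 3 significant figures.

Hardness to add: (222 − 124) = 98 mg/L as CaCO₃ × 709,000 L = 69,480 g as CaCO₃.
Moles of Ca²⁺ (1 mol Ca²⁺ ≡ 1 mol CaCO₃): 69,480 / 100.1 g/mol = 694.1 mol.
Mass of CaCl₂: 694.1 × 111 = 77,050 g.

77.0 kg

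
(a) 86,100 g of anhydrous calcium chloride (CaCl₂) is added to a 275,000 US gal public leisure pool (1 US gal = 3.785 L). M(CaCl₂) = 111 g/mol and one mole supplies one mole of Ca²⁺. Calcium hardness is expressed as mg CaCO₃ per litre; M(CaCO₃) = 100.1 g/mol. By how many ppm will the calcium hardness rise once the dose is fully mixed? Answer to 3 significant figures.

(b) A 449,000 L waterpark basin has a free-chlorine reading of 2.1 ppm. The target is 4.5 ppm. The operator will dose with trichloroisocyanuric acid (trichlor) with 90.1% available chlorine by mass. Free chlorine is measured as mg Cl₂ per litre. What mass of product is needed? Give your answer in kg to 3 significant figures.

(a) Volume: 275,000 US gal × 3.785 L/gal = 1,040,875 L.
(a) Moles of Ca²⁺: 86,100 g ÷ 111 g/mol = 775.7 mol.
(a) As CaCO₃: 775.7 mol × 100.1 g/mol = 77,650 g.
(a) Rise: 77,650 g / 1,040,875 L × 1000 = 74.6 mg/L.

(b) Chlorine deficit: 4.5 − 2.1 = 2.4 ppm = 2.4 mg/L as Cl₂.
(b) Cl₂ equivalent needed: 2.4 mg/L × 449,000 L = 1,078,000 mg = 1078 g.
(b) Product at 90.1% available chlorine: 1078 / 0.901 = 1196 g.

(a) 74.6 ppm; (b) 1.20 kg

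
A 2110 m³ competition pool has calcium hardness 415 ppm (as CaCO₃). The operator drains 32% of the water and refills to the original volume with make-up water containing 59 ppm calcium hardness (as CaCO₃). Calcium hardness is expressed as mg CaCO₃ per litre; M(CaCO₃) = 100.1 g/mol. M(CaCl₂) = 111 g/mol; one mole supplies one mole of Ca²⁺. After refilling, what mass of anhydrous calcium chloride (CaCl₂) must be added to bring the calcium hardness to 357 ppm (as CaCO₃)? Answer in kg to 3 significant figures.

Volume: 2110 m³ = 2,110,000 L.
After draining 32% and refilling: 415 × 0.68 + 59 × 0.32 = 301.08 ppm.
Deficit to target: 357 − 301.08 = 55.92 mg/L.
As CaCO₃: 55.92 mg/L × 2,110,000 L = 118,000 g; ÷ 100.1 = 1179 mol Ca²⁺.
Mass: 1179 × 111 = 130,800 g.

131 kg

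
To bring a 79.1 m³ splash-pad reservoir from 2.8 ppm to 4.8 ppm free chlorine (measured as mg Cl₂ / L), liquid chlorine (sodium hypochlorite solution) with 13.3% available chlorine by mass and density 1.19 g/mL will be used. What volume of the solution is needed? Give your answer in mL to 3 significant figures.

1,000 mL

Volume: 79.1 m³ = 79,100 L.
Chlorine deficit: 4.8 − 2.8 = 2 ppm = 2 mg/L as Cl₂.
Cl₂ equivalent needed: 2 mg/L × 79,100 L = 158,200 mg = 158.2 g.
Product at 13.3% available chlorine: 158.2 / 0.133 = 1189 g.
Volume at density 1.19 g/mL: 1189 g ÷ 1.19 g/mL = 999.6 mL.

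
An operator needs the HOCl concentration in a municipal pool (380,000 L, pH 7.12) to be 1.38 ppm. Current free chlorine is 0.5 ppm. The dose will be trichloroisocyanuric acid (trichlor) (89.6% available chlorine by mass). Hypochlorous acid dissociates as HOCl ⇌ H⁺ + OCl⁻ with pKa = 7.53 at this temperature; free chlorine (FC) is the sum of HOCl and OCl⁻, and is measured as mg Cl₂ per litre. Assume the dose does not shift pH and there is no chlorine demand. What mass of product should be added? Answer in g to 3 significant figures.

601 g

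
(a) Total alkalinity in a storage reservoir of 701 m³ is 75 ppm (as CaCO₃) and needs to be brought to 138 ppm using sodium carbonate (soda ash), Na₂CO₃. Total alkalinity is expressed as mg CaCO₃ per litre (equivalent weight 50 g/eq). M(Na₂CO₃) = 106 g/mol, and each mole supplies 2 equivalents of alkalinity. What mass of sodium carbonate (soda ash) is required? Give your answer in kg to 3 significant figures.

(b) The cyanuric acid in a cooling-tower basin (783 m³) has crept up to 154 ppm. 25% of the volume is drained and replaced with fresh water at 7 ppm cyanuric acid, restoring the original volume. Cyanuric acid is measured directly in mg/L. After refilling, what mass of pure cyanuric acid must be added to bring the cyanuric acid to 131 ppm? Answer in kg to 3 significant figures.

(a) 46.8 kg; (b) 10.8 kg

(a) Volume: 701 m³ = 701,000 L.
(a) Alkalinity to add: (138 − 75) = 63 mg/L as CaCO₃ × 701,000 L = 44,160 g as CaCO₃.
(a) Equivalents: 44,160 g ÷ 50 g/eq = 883.3 eq.
(a) Each mole of Na₂CO₃ supplies 2 eq, so 883.3 / 2 = 441.6 mol.
(a) Mass: 441.6 mol × 106 g/mol = 46,810 g.

(b) Volume: 783 m³ = 783,000 L.
(b) After draining 25% and refilling: 154 × 0.75 + 7 × 0.25 = 117.25 ppm.
(b) Deficit to target: 131 − 117.25 = 13.75 mg/L.
(b) Mass: 13.75 mg/L × 783,000 L = 10,770 g cyanuric acid.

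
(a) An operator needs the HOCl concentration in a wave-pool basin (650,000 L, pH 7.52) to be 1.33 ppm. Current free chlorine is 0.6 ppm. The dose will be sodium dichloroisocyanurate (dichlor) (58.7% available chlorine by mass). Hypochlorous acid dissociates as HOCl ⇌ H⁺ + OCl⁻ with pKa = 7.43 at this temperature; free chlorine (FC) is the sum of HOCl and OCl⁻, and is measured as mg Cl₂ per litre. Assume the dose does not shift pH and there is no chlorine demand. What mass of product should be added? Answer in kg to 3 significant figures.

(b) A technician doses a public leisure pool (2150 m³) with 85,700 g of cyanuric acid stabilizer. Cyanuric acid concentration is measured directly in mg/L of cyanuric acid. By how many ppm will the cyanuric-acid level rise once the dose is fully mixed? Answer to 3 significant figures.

(a) [OCl⁻]/[HOCl] = 10^(pH − pKa) = 10^(7.52 − 7.43) = 1.23; fraction as HOCl = 1/(1 + 1.23) = 0.4484.
(a) Free chlorine required for 1.33 ppm HOCl: 1.33 / 0.4484 = 2.966 ppm.
(a) FC to add: 2.966 − 0.6 = 2.366 mg/L as Cl₂.
(a) Cl₂ equivalent: 2.366 mg/L × 650,000 L = 1538 g.
(a) Product at 58.7% available Cl: 1538 / 0.587 = 2620 g.

(b) Volume: 2150 m³ = 2,150,000 L.
(b) Rise: 85,700 g / 2,150,000 L × 1000 = 39.86 mg/L.

(a) 2.62 kg; (b) 39.9 ppm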